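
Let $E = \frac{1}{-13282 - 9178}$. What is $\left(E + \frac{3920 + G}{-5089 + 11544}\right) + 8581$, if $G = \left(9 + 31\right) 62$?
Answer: $\frac{248842222169}{28995860} \approx 8582.0$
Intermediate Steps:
$G = 2480$ ($G = 40 \cdot 62 = 2480$)
$E = - \frac{1}{22460}$ ($E = \frac{1}{-22460} = - \frac{1}{22460} \approx -4.4524 \cdot 10^{-5}$)
$\left(E + \frac{3920 + G}{-5089 + 11544}\right) + 8581 = \left(- \frac{1}{22460} + \frac{3920 + 2480}{-5089 + 11544}\right) + 8581 = \left(- \frac{1}{22460} + \frac{6400}{6455}\right) + 8581 = \left(- \frac{1}{22460} + 6400 \cdot \frac{1}{6455}\right) + 8581 = \left(- \frac{1}{22460} + \frac{1280}{1291}\right) + 8581 = \frac{28747509}{28995860} + 8581 = \frac{248842222169}{28995860}$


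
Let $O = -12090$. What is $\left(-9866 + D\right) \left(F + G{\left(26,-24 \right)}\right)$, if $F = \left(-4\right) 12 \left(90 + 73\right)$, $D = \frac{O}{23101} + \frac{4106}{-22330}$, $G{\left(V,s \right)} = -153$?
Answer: $\frac{1561557530922297}{19840205} \approx 7.8707 \cdot 10^{7}$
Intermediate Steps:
$D = - \frac{14031631}{19840205}$ ($D = - \frac{12090}{23101} + \frac{4106}{-22330} = \left(-12090\right) \frac{1}{23101} + 4106 \left(- \frac{1}{22330}\right) = - \frac{930}{1777} - \frac{2053}{11165} = - \frac{14031631}{19840205} \approx -0.70723$)
$F = -7824$ ($F = \left(-48\right) 163 = -7824$)
$\left(-9866 + D\right) \left(F + G{\left(26,-24 \right)}\right) = \left(-9866 - \frac{14031631}{19840205}\right) \left(-7824 - 153\right) = \left(- \frac{195757494161}{19840205}\right) \left(-7977\right) = \frac{1561557530922297}{19840205}$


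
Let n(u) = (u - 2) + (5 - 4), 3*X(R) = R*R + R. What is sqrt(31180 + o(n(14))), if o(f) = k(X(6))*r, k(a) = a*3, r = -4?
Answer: 2*sqrt(7753) ≈ 176.10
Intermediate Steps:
X(R) = R/3 + R**2/3 (X(R) = (R*R + R)/3 = (R**2 + R)/3 = (R + R**2)/3 = R/3 + R**2/3)
n(u) = -1 + u (n(u) = (-2 + u) + 1 = -1 + u)
k(a) = 3*a
o(f) = -168 (o(f) = (3*((1/3)*6*(1 + 6)))*(-4) = (3*((1/3)*6*7))*(-4) = (3*14)*(-4) = 42*(-4) = -168)
sqrt(31180 + o(n(14))) = sqrt(31180 - 168) = sqrt(31012) = 2*sqrt(7753)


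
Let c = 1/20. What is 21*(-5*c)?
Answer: -21/4 ≈ -5.2500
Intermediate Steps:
c = 1/20 ≈ 0.050000
21*(-5*c) = 21*(-5*1/20) = 21*(-¼) = -21/4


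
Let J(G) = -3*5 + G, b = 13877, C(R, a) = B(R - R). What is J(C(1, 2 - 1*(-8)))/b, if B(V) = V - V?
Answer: -15/13877 ≈ -0.0010809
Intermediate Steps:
B(V) = 0
C(R, a) = 0
J(G) = -15 + G
J(C(1, 2 - 1*(-8)))/b = (-15 + 0)/13877 = -15*1/13877 = -15/13877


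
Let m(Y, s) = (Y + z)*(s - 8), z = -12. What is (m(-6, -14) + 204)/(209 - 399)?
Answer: -60/19 ≈ -3.1579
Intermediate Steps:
m(Y, s) = (-12 + Y)*(-8 + s) (m(Y, s) = (Y - 12)*(s - 8) = (-12 + Y)*(-8 + s))
(m(-6, -14) + 204)/(209 - 399) = ((96 - 12*(-14) - 8*(-6) - 6*(-14)) + 204)/(209 - 399) = ((96 + 168 + 48 + 84) + 204)/(-190) = (396 + 204)*(-1/190) = 600*(-1/190) = -60/19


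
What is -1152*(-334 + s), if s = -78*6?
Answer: 923904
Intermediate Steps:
s = -468
-1152*(-334 + s) = -1152*(-334 - 468) = -1152*(-802) = 923904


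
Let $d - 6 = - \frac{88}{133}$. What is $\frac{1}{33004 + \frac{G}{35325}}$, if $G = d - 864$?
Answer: $\frac{4698225}{155060103698} \approx 3.0299 \cdot 10^{-5}$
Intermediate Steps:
$d = \frac{710}{133}$ ($d = 6 - \frac{88}{133} = \frac{710}{133} \approx 5.3383$)
$G = - \frac{114202}{133}$ ($G = \frac{710}{133} - 864 = - \frac{114202}{133} \approx -858.66$)
$\frac{1}{33004 + \frac{G}{35325}} = \frac{1}{33004 - \frac{114202}{133 \cdot 35325}} = \frac{1}{33004 - \frac{114202}{4698225}} = \frac{1}{\frac{155060103698}{4698225}} = \frac{4698225}{155060103698}$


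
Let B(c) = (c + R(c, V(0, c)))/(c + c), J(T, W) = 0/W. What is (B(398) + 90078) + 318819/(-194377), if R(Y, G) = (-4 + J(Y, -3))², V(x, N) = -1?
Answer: 6968531725665/77362046 ≈ 90077.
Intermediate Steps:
J(T, W) = 0
R(Y, G) = 16 (R(Y, G) = (-4 + 0)² = (-4)² = 16)
B(c) = (16 + c)/(2*c) (B(c) = (c + 16)/(c + c) = (16 + c)/((2*c)) = (16 + c)*(1/(2*c)) = (16 + c)/(2*c))
(B(398) + 90078) + 318819/(-194377) = ((½)*(16 + 398)/398 + 90078) + 318819/(-194377) = ((½)*(1/398)*414 + 90078) + 318819*(-1/194377) = (207/398 + 90078) - 318819/194377 = 35851251/398 - 318819/194377 = 6968531725665/77362046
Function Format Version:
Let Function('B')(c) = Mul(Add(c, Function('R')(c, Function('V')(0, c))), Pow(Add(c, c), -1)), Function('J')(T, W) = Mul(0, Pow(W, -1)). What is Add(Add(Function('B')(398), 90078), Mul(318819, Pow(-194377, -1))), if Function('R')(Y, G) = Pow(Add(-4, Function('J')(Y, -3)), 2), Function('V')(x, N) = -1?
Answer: Rational(6968531725665, 77362046) ≈ 90077.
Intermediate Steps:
Function('J')(T, W) = 0
Function('R')(Y, G) = 16 (Function('R')(Y, G) = Pow(Add(-4, 0), 2) = Pow(-4, 2) = 16)
Function('B')(c) = Mul(Rational(1, 2), Pow(c, -1), Add(16, c)) (Function('B')(c) = Mul(Add(c, 16), Pow(Add(c, c), -1)) = Mul(Add(16, c), Pow(Mul(2, c), -1)) = Mul(Add(16, c), Mul(Rational(1, 2), Pow(c, -1))) = Mul(Rational(1, 2), Pow(c, -1), Add(16, c)))
Add(Add(Function('B')(398), 90078), Mul(318819, Pow(-194377, -1))) = Add(Add(Mul(Rational(1, 2), Pow(398, -1), Add(16, 398)), 90078), Mul(318819, Pow(-194377, -1))) = Add(Add(Mul(Rational(1, 2), Rational(1, 398), 414), 90078), Mul(318819, Rational(-1, 194377))) = Add(Add(Rational(207, 398), 90078), Rational(-318819, 194377)) = Add(Rational(35851251, 398), Rational(-318819, 194377)) = Rational(6968531725665, 77362046)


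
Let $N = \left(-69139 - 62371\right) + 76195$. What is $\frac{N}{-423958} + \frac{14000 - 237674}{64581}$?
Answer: $- \frac{2765335869}{829685806} \approx -3.333$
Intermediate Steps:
$N = -55315$ ($N = -131510 + 76195 = -55315$)
$\frac{N}{-423958} + \frac{14000 - 237674}{64581} = - \frac{55315}{-423958} + \frac{14000 - 237674}{64581} = \left(-55315\right) \left(- \frac{1}{423958}\right) - \frac{6778}{1957} = \frac{55315}{423958} - \frac{6778}{1957} = - \frac{2765335869}{829685806}$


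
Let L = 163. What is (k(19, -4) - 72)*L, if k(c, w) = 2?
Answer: -11410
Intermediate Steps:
(k(19, -4) - 72)*L = (2 - 72)*163 = -70*163 = -11410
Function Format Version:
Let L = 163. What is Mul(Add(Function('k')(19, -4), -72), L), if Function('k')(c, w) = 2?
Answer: -11410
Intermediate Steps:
Mul(Add(Function('k')(19, -4), -72), L) = Mul(Add(2, -72), 163) = Mul(-70, 163) = -11410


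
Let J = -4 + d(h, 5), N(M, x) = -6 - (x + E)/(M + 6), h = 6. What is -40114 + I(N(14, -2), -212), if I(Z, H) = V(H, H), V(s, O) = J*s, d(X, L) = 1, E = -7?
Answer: -39478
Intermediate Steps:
N(M, x) = -6 - (-7 + x)/(6 + M) (N(M, x) = -6 - (x - 7)/(M + 6) = -6 - (-7 + x)/(6 + M))
J = -3 (J = -4 + 1 = -3)
V(s, O) = -3*s
I(Z, H) = -3*H
-40114 + I(N(14, -2), -212) = -40114 - 3*(-212) = -40114 + 636 = -39478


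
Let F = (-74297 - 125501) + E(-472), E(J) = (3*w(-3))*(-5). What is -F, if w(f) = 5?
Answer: 199873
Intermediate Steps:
E(J) = -75 (E(J) = (3*5)*(-5) = 15*(-5) = -75)
F = -199873 (F = (-74297 - 125501) - 75 = -199798 - 75 = -199873)
-F = -1*(-199873) = 199873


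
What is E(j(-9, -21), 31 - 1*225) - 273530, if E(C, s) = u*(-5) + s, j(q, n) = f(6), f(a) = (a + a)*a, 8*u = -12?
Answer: -547433/2 ≈ -2.7372e+5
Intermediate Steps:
u = -3/2 (u = (1/8)*(-12) = -3/2 ≈ -1.5000)
f(a) = 2*a**2 (f(a) = (2*a)*a = 2*a**2)
j(q, n) = 72 (j(q, n) = 2*6**2 = 2*36 = 72)
E(C, s) = 15/2 + s (E(C, s) = -3/2*(-5) + s = 15/2 + s)
E(j(-9, -21), 31 - 1*225) - 273530 = (15/2 + (31 - 1*225)) - 273530 = (15/2 + (31 - 225)) - 273530 = (15/2 - 194) - 273530 = -373/2 - 273530 = -547433/2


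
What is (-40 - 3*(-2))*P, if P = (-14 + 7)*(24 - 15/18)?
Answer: 16541/3 ≈ 5513.7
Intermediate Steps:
P = -973/6 (P = -7*(24 - 15*1/18) = -7*(24 - 5/6) = -7*139/6 = -973/6 ≈ -162.17)
(-40 - 3*(-2))*P = (-40 - 3*(-2))*(-973/6) = (-40 + 6)*(-973/6) = -34*(-973/6) = 16541/3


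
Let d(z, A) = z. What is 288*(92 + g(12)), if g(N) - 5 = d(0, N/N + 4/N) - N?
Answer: 24480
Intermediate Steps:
g(N) = 5 - N (g(N) = 5 + (0 - N) = 5 - N)
288*(92 + g(12)) = 288*(92 + (5 - 1*12)) = 288*(92 + (5 - 12)) = 288*(92 - 7) = 288*85 = 24480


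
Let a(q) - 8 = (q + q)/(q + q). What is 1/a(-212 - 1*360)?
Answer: ⅑ ≈ 0.11111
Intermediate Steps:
a(q) = 9 (a(q) = 8 + (q + q)/(q + q) = 8 + (2*q)/((2*q)) = 8 + (2*q)*(1/(2*q)) = 8 + 1 = 9)
1/a(-212 - 1*360) = 1/9 = ⅑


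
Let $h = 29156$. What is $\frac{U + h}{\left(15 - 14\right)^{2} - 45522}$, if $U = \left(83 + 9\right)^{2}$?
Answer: $- \frac{37620}{45521} \approx -0.82643$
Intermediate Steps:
$U = 8464$ ($U = 92^{2} = 8464$)
$\frac{U + h}{\left(15 - 14\right)^{2} - 45522} = \frac{8464 + 29156}{\left(15 - 14\right)^{2} - 45522} = \frac{37620}{1^{2} - 45522} = \frac{37620}{1 - 45522} = \frac{37620}{-45521} = 37620 \left(- \frac{1}{45521}\right) = - \frac{37620}{45521}$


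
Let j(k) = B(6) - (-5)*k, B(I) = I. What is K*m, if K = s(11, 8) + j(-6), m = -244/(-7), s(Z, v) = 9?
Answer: -3660/7 ≈ -522.86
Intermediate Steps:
j(k) = 6 + 5*k (j(k) = 6 - (-5)*k = 6 + 5*k)
m = 244/7 (m = -244*(-⅐) = 244/7 ≈ 34.857)
K = -15 (K = 9 + (6 + 5*(-6)) = 9 + (6 - 30) = 9 - 24 = -15)
K*m = -15*244/7 = -3660/7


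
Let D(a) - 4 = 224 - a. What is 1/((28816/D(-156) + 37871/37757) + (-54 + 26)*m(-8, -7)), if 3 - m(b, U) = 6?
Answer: 906168/145027373 ≈ 0.0062483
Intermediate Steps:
D(a) = 228 - a (D(a) = 4 + (224 - a) = 228 - a)
m(b, U) = -3 (m(b, U) = 3 - 1*6 = 3 - 6 = -3)
1/((28816/D(-156) + 37871/37757) + (-54 + 26)*m(-8, -7)) = 1/((28816/(228 - 1*(-156)) + 37871/37757) + (-54 + 26)*(-3)) = 1/((28816/(228 + 156) + 37871*(1/37757)) - 28*(-3)) = 1/((28816/384 + 37871/37757) + 84) = 1/((28816*(1/384) + 37871/37757) + 84) = 1/((1801/24 + 37871/37757) + 84) = 1/(68909261/906168 + 84) = 1/(145027373/906168) = 906168/145027373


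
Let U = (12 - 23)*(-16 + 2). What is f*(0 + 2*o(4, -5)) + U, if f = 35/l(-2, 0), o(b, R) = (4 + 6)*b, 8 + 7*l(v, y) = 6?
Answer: -9646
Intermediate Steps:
l(v, y) = -2/7 (l(v, y) = -8/7 + (1/7)*6 = -8/7 + 6/7 = -2/7)
o(b, R) = 10*b
f = -245/2 (f = 35/(-2/7) = 35*(-7/2) = -245/2 ≈ -122.50)
U = 154 (U = -11*(-14) = 154)
f*(0 + 2*o(4, -5)) + U = -245*(0 + 2*(10*4))/2 + 154 = -245*(0 + 2*40)/2 + 154 = -245*(0 + 80)/2 + 154 = -245/2*80 + 154 = -9800 + 154 = -9646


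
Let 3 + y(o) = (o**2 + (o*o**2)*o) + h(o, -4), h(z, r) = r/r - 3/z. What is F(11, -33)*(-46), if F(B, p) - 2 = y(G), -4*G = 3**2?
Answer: -565685/384 ≈ -1473.1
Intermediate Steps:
h(z, r) = 1 - 3/z
G = -9/4 (G = -1/4*3**2 = -1/4*9 = -9/4 ≈ -2.2500)
y(o) = -3 + o**2 + o**4 + (-3 + o)/o (y(o) = -3 + ((o**2 + (o*o**2)*o) + (-3 + o)/o) = -3 + ((o**2 + o**3*o) + (-3 + o)/o) = -3 + ((o**2 + o**4) + (-3 + o)/o) = -3 + (o**2 + o**4 + (-3 + o)/o) = -3 + o**2 + o**4 + (-3 + o)/o)
F(B, p) = 24595/768 (F(B, p) = 2 + (-2 + (-9/4)**2 + (-9/4)**4 - 3/(-9/4)) = 2 + (-2 + 81/16 + 6561/256 - 3*(-4/9)) = 2 + (-2 + 81/16 + 6561/256 + 4/3) = 2 + 23059/768 = 24595/768)
F(11, -33)*(-46) = (24595/768)*(-46) = -565685/384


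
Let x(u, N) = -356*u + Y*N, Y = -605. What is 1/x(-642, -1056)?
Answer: 1/867432 ≈ 1.1528e-6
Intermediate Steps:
x(u, N) = -605*N - 356*u (x(u, N) = -356*u - 605*N = -605*N - 356*u)
1/x(-642, -1056) = 1/(-605*(-1056) - 356*(-642)) = 1/(638880 + 228552) = 1/867432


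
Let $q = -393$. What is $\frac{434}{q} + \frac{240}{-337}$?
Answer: $- \frac{240578}{132441} \approx -1.8165$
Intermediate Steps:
$\frac{434}{q} + \frac{240}{-337} = \frac{434}{-393} + \frac{240}{-337} = 434 \left(- \frac{1}{393}\right) + 240 \left(- \frac{1}{337}\right) = - \frac{434}{393} - \frac{240}{337} = - \frac{240578}{132441}$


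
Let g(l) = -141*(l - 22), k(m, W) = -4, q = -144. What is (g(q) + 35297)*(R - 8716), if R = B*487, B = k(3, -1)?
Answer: -626008792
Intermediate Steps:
B = -4
R = -1948 (R = -4*487 = -1948)
g(l) = 3102 - 141*l (g(l) = -141*(-22 + l) = 3102 - 141*l)
(g(q) + 35297)*(R - 8716) = ((3102 - 141*(-144)) + 35297)*(-1948 - 8716) = ((3102 + 20304) + 35297)*(-10664) = (23406 + 35297)*(-10664) = 58703*(-10664) = -626008792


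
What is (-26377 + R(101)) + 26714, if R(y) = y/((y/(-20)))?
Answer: 317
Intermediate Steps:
R(y) = -20 (R(y) = y/((y*(-1/20))) = y/((-y/20)) = y*(-20/y) = -20)
(-26377 + R(101)) + 26714 = (-26377 - 20) + 26714 = -26397 + 26714 = 317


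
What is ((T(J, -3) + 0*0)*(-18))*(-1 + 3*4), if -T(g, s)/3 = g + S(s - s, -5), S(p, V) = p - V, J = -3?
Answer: 1188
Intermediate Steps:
T(g, s) = -15 - 3*g (T(g, s) = -3*(g + ((s - s) - 1*(-5))) = -3*(g + (0 + 5)) = -3*(g + 5) = -3*(5 + g) = -15 - 3*g)
((T(J, -3) + 0*0)*(-18))*(-1 + 3*4) = (((-15 - 3*(-3)) + 0*0)*(-18))*(-1 + 3*4) = (((-15 + 9) + 0)*(-18))*(-1 + 12) = ((-6 + 0)*(-18))*11 = -6*(-18)*11 = 108*11 = 1188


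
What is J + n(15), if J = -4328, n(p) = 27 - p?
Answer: -4316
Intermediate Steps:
J + n(15) = -4328 + (27 - 1*15) = -4328 + (27 - 15) = -4328 + 12 = -4316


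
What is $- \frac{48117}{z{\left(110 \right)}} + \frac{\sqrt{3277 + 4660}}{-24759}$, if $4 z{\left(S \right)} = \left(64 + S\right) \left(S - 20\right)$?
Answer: $- \frac{16039}{1305} - \frac{\sqrt{7937}}{24759} \approx -12.294$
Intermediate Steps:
$z{\left(S \right)} = \frac{\left(-20 + S\right) \left(64 + S\right)}{4}$ ($z{\left(S \right)} = \frac{\left(64 + S\right) \left(S - 20\right)}{4} = \frac{\left(64 + S\right) \left(-20 + S\right)}{4} = \frac{\left(-20 + S\right) \left(64 + S\right)}{4}$)
$- \frac{48117}{z{\left(110 \right)}} + \frac{\sqrt{3277 + 4660}}{-24759} = - \frac{48117}{-320 + 11 \cdot 110 + \frac{110^{2}}{4}} + \frac{\sqrt{3277 + 4660}}{-24759} = - \frac{48117}{-320 + 1210 + \frac{1}{4} \cdot 12100} + \sqrt{7937} \left(- \frac{1}{24759}\right) = - \frac{48117}{-320 + 1210 + 3025} - \frac{\sqrt{7937}}{24759} = - \frac{48117}{3915} - \frac{\sqrt{7937}}{24759} = \left(-48117\right) \frac{1}{3915} - \frac{\sqrt{7937}}{24759} = - \frac{16039}{1305} - \frac{\sqrt{7937}}{24759}$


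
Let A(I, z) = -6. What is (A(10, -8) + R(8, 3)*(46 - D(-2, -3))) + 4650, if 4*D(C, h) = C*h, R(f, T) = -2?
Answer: 4555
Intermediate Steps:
D(C, h) = C*h/4 (D(C, h) = (C*h)/4 = C*h/4)
(A(10, -8) + R(8, 3)*(46 - D(-2, -3))) + 4650 = (-6 - 2*(46 - (-2)*(-3)/4)) + 4650 = (-6 - 2*(46 - 1*3/2)) + 4650 = (-6 - 2*(46 - 3/2)) + 4650 = (-6 - 2*89/2) + 4650 = (-6 - 89) + 4650 = -95 + 4650 = 4555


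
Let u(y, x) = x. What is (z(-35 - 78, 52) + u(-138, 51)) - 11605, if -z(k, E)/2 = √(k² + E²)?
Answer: -11554 - 2*√15473 ≈ -11803.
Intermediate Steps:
z(k, E) = -2*√(E² + k²) (z(k, E) = -2*√(k² + E²) = -2*√(E² + k²))
(z(-35 - 78, 52) + u(-138, 51)) - 11605 = (-2*√(52² + (-35 - 78)²) + 51) - 11605 = (-2*√(2704 + (-113)²) + 51) - 11605 = (-2*√(2704 + 12769) + 51) - 11605 = (-2*√15473 + 51) - 11605 = (51 - 2*√15473) - 11605 = -11554 - 2*√15473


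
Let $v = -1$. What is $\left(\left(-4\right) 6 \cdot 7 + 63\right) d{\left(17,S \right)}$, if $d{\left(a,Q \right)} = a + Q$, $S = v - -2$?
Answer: $-1890$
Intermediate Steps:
$S = 1$ ($S = -1 - -2 = -1 + 2 = 1$)
$d{\left(a,Q \right)} = Q + a$
$\left(\left(-4\right) 6 \cdot 7 + 63\right) d{\left(17,S \right)} = \left(\left(-4\right) 6 \cdot 7 + 63\right) \left(1 + 17\right) = \left(\left(-24\right) 7 + 63\right) 18 = \left(-168 + 63\right) 18 = \left(-105\right) 18 = -1890$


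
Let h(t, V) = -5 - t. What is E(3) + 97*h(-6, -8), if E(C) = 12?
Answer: 109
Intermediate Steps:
E(3) + 97*h(-6, -8) = 12 + 97*(-5 - 1*(-6)) = 12 + 97*(-5 + 6) = 12 + 97*1 = 12 + 97 = 109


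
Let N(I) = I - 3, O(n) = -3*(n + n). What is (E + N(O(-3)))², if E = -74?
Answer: 3481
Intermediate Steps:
O(n) = -6*n
N(I) = -3 + I
(E + N(O(-3)))² = (-74 + (-3 - 6*(-3)))² = (-74 + (-3 + 18))² = (-74 + 15)² = (-59)² = 3481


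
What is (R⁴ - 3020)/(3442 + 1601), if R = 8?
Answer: 1076/5043 ≈ 0.21337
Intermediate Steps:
(R⁴ - 3020)/(3442 + 1601) = (8⁴ - 3020)/(3442 + 1601) = (4096 - 3020)/5043 = 1076*(1/5043) = 1076/5043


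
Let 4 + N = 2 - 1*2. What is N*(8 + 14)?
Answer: -88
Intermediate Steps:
N = -4 (N = -4 + (2 - 1*2) = -4 + (2 - 2) = -4 + 0 = -4)
N*(8 + 14) = -4*(8 + 14) = -4*22 = -88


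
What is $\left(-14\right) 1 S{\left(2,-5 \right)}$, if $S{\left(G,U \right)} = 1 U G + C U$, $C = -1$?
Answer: $70$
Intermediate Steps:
$S{\left(G,U \right)} = - U + G U$ ($S{\left(G,U \right)} = 1 U G - U = U G - U = G U - U = - U + G U$)
$\left(-14\right) 1 S{\left(2,-5 \right)} = \left(-14\right) 1 \left(- 5 \left(-1 + 2\right)\right) = - 14 \left(\left(-5\right) 1\right) = \left(-14\right) \left(-5\right) = 70$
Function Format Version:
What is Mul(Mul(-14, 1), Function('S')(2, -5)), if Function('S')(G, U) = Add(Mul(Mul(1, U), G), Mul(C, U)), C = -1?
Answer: 70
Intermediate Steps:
Function('S')(G, U) = Add(Mul(-1, U), Mul(G, U)) (Function('S')(G, U) = Add(Mul(Mul(1, U), G), Mul(-1, U)) = Add(Mul(U, G), Mul(-1, U)) = Add(Mul(G, U), Mul(-1, U)) = Add(Mul(-1, U), Mul(G, U)))
Mul(Mul(-14, 1), Function('S')(2, -5)) = Mul(Mul(-14, 1), Mul(-5, Add(-1, 2))) = Mul(-14, Mul(-5, 1)) = Mul(-14, -5) = 70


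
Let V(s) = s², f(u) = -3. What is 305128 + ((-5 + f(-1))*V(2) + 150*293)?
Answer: 349046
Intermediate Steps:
305128 + ((-5 + f(-1))*V(2) + 150*293) = 305128 + ((-5 - 3)*2² + 150*293) = 305128 + (-8*4 + 43950) = 305128 + (-32 + 43950) = 305128 + 43918 = 349046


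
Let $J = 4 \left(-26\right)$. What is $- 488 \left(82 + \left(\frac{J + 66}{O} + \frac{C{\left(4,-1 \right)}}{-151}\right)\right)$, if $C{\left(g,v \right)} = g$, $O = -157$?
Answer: $- \frac{951152992}{23707} \approx -40121.0$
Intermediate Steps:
$J = -104$
$- 488 \left(82 + \left(\frac{J + 66}{O} + \frac{C{\left(4,-1 \right)}}{-151}\right)\right) = - 488 \left(82 + \left(\frac{-104 + 66}{-157} + \frac{4}{-151}\right)\right) = - 488 \left(82 + \left(\left(-38\right) \left(- \frac{1}{157}\right) + 4 \left(- \frac{1}{151}\right)\right)\right) = - 488 \left(82 + \left(\frac{38}{157} - \frac{4}{151}\right)\right) = - 488 \left(82 + \frac{5110}{23707}\right) = \left(-488\right) \frac{1949084}{23707} = - \frac{951152992}{23707}$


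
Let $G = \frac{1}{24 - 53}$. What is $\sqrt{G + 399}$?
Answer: $\frac{\sqrt{335530}}{29} \approx 19.974$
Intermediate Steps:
$G = - \frac{1}{29}$ ($G = \frac{1}{-29} = - \frac{1}{29} \approx -0.034483$)
$\sqrt{G + 399} = \sqrt{- \frac{1}{29} + 399} = \sqrt{\frac{11570}{29}} = \frac{\sqrt{335530}}{29}$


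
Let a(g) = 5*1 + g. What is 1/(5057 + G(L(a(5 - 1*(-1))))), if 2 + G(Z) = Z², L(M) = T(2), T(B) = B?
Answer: 1/5059 ≈ 0.00019767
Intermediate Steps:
a(g) = 5 + g
L(M) = 2
G(Z) = -2 + Z²
1/(5057 + G(L(a(5 - 1*(-1))))) = 1/(5057 + (-2 + 2²)) = 1/(5057 + (-2 + 4)) = 1/(5057 + 2) = 1/5059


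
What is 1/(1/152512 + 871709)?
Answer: 152512/132946083009 ≈ 1.1472e-6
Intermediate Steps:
1/(1/152512 + 871709) = 1/(132946083009/152512) = 152512/132946083009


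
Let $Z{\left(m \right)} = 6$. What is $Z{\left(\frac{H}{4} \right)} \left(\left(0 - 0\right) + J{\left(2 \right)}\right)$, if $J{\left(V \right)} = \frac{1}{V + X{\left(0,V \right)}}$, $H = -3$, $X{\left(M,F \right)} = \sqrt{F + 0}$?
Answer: $6 - 3 \sqrt{2} \approx 1.7574$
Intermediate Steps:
$X{\left(M,F \right)} = \sqrt{F}$
$J{\left(V \right)} = \frac{1}{V + \sqrt{V}}$
$Z{\left(\frac{H}{4} \right)} \left(\left(0 - 0\right) + J{\left(2 \right)}\right) = 6 \left(\left(0 - 0\right) + \frac{1}{2 + \sqrt{2}}\right) = 6 \left(\left(0 + 0\right) + \frac{1}{2 + \sqrt{2}}\right) = 6 \left(0 + \frac{1}{2 + \sqrt{2}}\right) = \frac{6}{2 + \sqrt{2}}$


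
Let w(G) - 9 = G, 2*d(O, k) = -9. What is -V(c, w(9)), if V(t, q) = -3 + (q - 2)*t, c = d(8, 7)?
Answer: 75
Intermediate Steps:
d(O, k) = -9/2 (d(O, k) = (½)*(-9) = -9/2)
w(G) = 9 + G
c = -9/2 ≈ -4.5000
V(t, q) = -3 + t*(-2 + q) (V(t, q) = -3 + (-2 + q)*t = -3 + t*(-2 + q))
-V(c, w(9)) = -(-3 - 2*(-9/2) + (9 + 9)*(-9/2)) = -(-3 + 9 + 18*(-9/2)) = -(-3 + 9 - 81) = -1*(-75) = 75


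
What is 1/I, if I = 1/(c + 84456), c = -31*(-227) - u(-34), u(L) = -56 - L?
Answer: 91515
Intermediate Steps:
c = 7059 (c = -31*(-227) - (-56 - 1*(-34)) = 7037 - (-56 + 34) = 7037 - 1*(-22) = 7037 + 22 = 7059)
I = 1/91515 (I = 1/(7059 + 84456) = 1/91515 ≈ 1.0927e-5)
1/I = 1/(1/91515) = 91515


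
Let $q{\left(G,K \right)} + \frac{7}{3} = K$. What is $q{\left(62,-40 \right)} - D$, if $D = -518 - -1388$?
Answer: $- \frac{2737}{3} \approx -912.33$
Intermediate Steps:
$q{\left(G,K \right)} = - \frac{7}{3} + K$
$D = 870$ ($D = -518 + 1388 = 870$)
$q{\left(62,-40 \right)} - D = \left(- \frac{7}{3} - 40\right) - 870 = - \frac{127}{3} - 870 = - \frac{2737}{3}$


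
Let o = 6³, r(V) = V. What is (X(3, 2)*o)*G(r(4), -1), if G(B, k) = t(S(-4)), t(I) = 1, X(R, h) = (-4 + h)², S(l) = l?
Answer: 864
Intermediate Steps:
o = 216
G(B, k) = 1
(X(3, 2)*o)*G(r(4), -1) = ((-4 + 2)²*216)*1 = ((-2)²*216)*1 = (4*216)*1 = 864*1 = 864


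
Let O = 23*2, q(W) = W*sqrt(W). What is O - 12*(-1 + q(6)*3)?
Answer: 58 - 216*sqrt(6) ≈ -471.09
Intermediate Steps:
q(W) = W**(3/2)
O = 46
O - 12*(-1 + q(6)*3) = 46 - 12*(-1 + 6**(3/2)*3) = 46 - 12*(-1 + (6*sqrt(6))*3) = 46 - 12*(-1 + 18*sqrt(6)) = 46 + (12 - 216*sqrt(6)) = 58 - 216*sqrt(6)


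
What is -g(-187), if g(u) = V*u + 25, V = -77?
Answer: -14424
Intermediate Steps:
g(u) = 25 - 77*u (g(u) = -77*u + 25 = 25 - 77*u)
-g(-187) = -(25 - 77*(-187)) = -(25 + 14399) = -1*14424 = -14424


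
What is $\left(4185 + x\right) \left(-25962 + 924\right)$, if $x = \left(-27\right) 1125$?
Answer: $655745220$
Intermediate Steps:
$x = -30375$
$\left(4185 + x\right) \left(-25962 + 924\right) = \left(4185 - 30375\right) \left(-25962 + 924\right) = \left(-26190\right) \left(-25038\right) = 655745220$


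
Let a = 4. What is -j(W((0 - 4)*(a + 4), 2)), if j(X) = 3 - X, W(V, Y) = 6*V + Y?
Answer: -193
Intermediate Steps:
W(V, Y) = Y + 6*V
-j(W((0 - 4)*(a + 4), 2)) = -(3 - (2 + 6*((0 - 4)*(4 + 4)))) = -(3 - (2 + 6*(-4*8))) = -(3 - (2 + 6*(-32))) = -(3 - (2 - 192)) = -(3 - 1*(-190)) = -(3 + 190) = -1*193 = -193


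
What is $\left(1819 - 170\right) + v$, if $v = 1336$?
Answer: $2985$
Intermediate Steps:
$\left(1819 - 170\right) + v = \left(1819 - 170\right) + 1336 = 1649 + 1336 = 2985$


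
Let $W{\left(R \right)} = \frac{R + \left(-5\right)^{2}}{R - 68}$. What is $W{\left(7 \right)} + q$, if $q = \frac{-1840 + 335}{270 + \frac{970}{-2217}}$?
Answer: $- \frac{44531105}{7290964} \approx -6.1077$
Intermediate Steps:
$W{\left(R \right)} = \frac{25 + R}{-68 + R}$ ($W{\left(R \right)} = \frac{R + 25}{-68 + R} = \frac{25 + R}{-68 + R}$)
$q = - \frac{667317}{119524}$ ($q = - \frac{1505}{270 + 970 \left(- \frac{1}{2217}\right)} = - \frac{1505}{270 - \frac{970}{2217}} = - \frac{1505}{\frac{597620}{2217}} = \left(-1505\right) \frac{2217}{597620} = - \frac{667317}{119524} \approx -5.5831$)
$W{\left(7 \right)} + q = \frac{25 + 7}{-68 + 7} - \frac{667317}{119524} = \frac{1}{-61} \cdot 32 - \frac{667317}{119524} = \left(- \frac{1}{61}\right) 32 - \frac{667317}{119524} = - \frac{32}{61} - \frac{667317}{119524} = - \frac{44531105}{7290964}$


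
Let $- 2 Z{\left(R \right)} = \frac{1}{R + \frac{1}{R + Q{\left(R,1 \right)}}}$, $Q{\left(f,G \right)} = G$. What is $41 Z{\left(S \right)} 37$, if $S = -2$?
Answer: $\frac{1517}{6} \approx 252.83$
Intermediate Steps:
$Z{\left(R \right)} = - \frac{1}{2 \left(R + \frac{1}{1 + R}\right)}$ ($Z{\left(R \right)} = - \frac{1}{2 \left(R + \frac{1}{R + 1}\right)} = - \frac{1}{2 \left(R + \frac{1}{1 + R}\right)}$)
$41 Z{\left(S \right)} 37 = 41 \frac{-1 - -2}{2 \left(1 - 2 + \left(-2\right)^{2}\right)} 37 = 41 \frac{-1 + 2}{2 \left(1 - 2 + 4\right)} 37 = 41 \cdot \frac{1}{2} \cdot \frac{1}{3} \cdot 1 \cdot 37 = 41 \cdot \frac{1}{6} \cdot 37 = \frac{41}{6} \cdot 37 = \frac{1517}{6}$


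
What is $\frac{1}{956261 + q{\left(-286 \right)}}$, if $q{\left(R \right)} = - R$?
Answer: $\frac{1}{956547} \approx 1.0454 \cdot 10^{-6}$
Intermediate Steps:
$\frac{1}{956261 + q{\left(-286 \right)}} = \frac{1}{956261 - -286} = \frac{1}{956261 + 286} = \frac{1}{956547}$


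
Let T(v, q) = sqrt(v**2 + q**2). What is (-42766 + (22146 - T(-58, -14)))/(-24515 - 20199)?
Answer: 10310/22357 + sqrt(890)/22357 ≈ 0.46249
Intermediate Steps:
T(v, q) = sqrt(q**2 + v**2)
(-42766 + (22146 - T(-58, -14)))/(-24515 - 20199) = (-42766 + (22146 - sqrt((-14)**2 + (-58)**2)))/(-24515 - 20199) = (-42766 + (22146 - sqrt(196 + 3364)))/(-44714) = (-42766 + (22146 - sqrt(3560)))*(-1/44714) = (-42766 + (22146 - 2*sqrt(890)))*(-1/44714) = (-20620 - 2*sqrt(890))*(-1/44714) = 10310/22357 + sqrt(890)/22357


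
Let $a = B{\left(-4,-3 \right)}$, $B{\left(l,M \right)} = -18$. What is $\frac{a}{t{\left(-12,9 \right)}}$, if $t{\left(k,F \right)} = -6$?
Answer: $3$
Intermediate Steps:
$a = -18$
$\frac{a}{t{\left(-12,9 \right)}} = - \frac{18}{-6} = \left(-18\right) \left(- \frac{1}{6}\right) = 3$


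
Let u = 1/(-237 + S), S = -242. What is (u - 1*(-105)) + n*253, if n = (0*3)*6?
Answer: 50294/479 ≈ 105.00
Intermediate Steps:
n = 0 (n = 0*6 = 0)
u = -1/479 (u = 1/(-237 - 242) = 1/(-479) = -1/479 ≈ -0.0020877)
(u - 1*(-105)) + n*253 = (-1/479 - 1*(-105)) + 0*253 = (-1/479 + 105) + 0 = 50294/479 + 0 = 50294/479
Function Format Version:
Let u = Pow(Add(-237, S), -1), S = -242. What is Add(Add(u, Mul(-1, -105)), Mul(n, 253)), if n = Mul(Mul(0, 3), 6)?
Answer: Rational(50294, 479) ≈ 105.00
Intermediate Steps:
n = 0 (n = Mul(0, 6) = 0)
u = Rational(-1, 479) (u = Pow(Add(-237, -242), -1) = Pow(-479, -1) = Rational(-1, 479) ≈ -0.0020877)
Add(Add(u, Mul(-1, -105)), Mul(n, 253)) = Add(Add(Rational(-1, 479), Mul(-1, -105)), Mul(0, 253)) = Add(Add(Rational(-1, 479), 105), 0) = Add(Rational(50294, 479), 0) = Rational(50294, 479)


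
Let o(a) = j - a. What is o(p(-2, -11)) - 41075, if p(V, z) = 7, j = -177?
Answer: -41259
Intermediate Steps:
o(a) = -177 - a
o(p(-2, -11)) - 41075 = (-177 - 1*7) - 41075 = (-177 - 7) - 41075 = -184 - 41075 = -41259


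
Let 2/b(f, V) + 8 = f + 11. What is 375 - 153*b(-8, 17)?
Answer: 2181/5 ≈ 436.20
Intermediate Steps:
b(f, V) = 2/(3 + f) (b(f, V) = 2/(-8 + (f + 11)) = 2/(-8 + (11 + f)) = 2/(3 + f))
375 - 153*b(-8, 17) = 375 - 306/(3 - 8) = 375 - 306/(-5) = 375 - 306*(-1)/5 = 375 - 153*(-⅖) = 375 + 306/5 = 2181/5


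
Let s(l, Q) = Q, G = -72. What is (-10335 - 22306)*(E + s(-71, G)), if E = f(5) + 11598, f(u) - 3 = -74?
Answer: -373902655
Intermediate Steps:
f(u) = -71 (f(u) = 3 - 74 = -71)
E = 11527 (E = -71 + 11598 = 11527)
(-10335 - 22306)*(E + s(-71, G)) = (-10335 - 22306)*(11527 - 72) = -32641*11455 = -373902655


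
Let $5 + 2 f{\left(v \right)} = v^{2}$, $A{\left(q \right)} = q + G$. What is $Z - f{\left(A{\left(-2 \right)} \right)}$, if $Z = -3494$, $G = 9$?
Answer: $-3516$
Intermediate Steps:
$A{\left(q \right)} = 9 + q$ ($A{\left(q \right)} = q + 9 = 9 + q$)
$f{\left(v \right)} = - \frac{5}{2} + \frac{v^{2}}{2}$
$Z - f{\left(A{\left(-2 \right)} \right)} = -3494 - \left(- \frac{5}{2} + \frac{\left(9 - 2\right)^{2}}{2}\right) = -3494 - \left(- \frac{5}{2} + \frac{7^{2}}{2}\right) = -3494 - \left(- \frac{5}{2} + \frac{1}{2} \cdot 49\right) = -3494 - \left(- \frac{5}{2} + \frac{49}{2}\right) = -3494 - 22 = -3516$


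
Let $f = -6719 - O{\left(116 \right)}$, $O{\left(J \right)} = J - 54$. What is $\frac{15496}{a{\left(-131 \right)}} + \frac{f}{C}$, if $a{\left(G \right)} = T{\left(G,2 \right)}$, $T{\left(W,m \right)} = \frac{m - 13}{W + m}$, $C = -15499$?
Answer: $\frac{2816575237}{15499} \approx 1.8173 \cdot 10^{5}$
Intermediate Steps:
$O{\left(J \right)} = -54 + J$ ($O{\left(J \right)} = J - 54 = -54 + J$)
$f = -6781$ ($f = -6719 - \left(-54 + 116\right) = -6719 - 62 = -6781$)
$T{\left(W,m \right)} = \frac{-13 + m}{W + m}$
$a{\left(G \right)} = - \frac{11}{2 + G}$ ($a{\left(G \right)} = \frac{-13 + 2}{G + 2} = \frac{1}{2 + G} \left(-11\right) = - \frac{11}{2 + G}$)
$\frac{15496}{a{\left(-131 \right)}} + \frac{f}{C} = \frac{15496}{\left(-11\right) \frac{1}{2 - 131}} - \frac{6781}{-15499} = \frac{15496}{\left(-11\right) \frac{1}{-129}} - - \frac{6781}{15499} = \frac{15496}{\left(-11\right) \left(- \frac{1}{129}\right)} + \frac{6781}{15499} = \frac{15496}{\frac{11}{129}} + \frac{6781}{15499} = 15496 \cdot \frac{129}{11} + \frac{6781}{15499} = \frac{1998984}{11} + \frac{6781}{15499} = \frac{2816575237}{15499}$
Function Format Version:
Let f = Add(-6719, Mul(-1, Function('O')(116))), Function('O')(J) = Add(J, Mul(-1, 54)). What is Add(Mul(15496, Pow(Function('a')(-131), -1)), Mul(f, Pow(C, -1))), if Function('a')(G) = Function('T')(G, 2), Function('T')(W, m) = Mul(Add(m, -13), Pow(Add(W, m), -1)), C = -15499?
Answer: Rational(2816575237, 15499) ≈ 1.8173e+5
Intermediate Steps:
Function('O')(J) = Add(-54, J) (Function('O')(J) = Add(J, -54) = Add(-54, J))
f = -6781 (f = Add(-6719, Mul(-1, Add(-54, 116))) = Add(-6719, Mul(-1, 62)) = Add(-6719, -62) = -6781)
Function('T')(W, m) = Mul(Pow(Add(W, m), -1), Add(-13, m)) (Function('T')(W, m) = Mul(Add(-13, m), Pow(Add(W, m), -1)) = Mul(Pow(Add(W, m), -1), Add(-13, m)))
Function('a')(G) = Mul(-11, Pow(Add(2, G), -1)) (Function('a')(G) = Mul(Pow(Add(G, 2), -1), Add(-13, 2)) = Mul(Pow(Add(2, G), -1), -11) = Mul(-11, Pow(Add(2, G), -1)))
Add(Mul(15496, Pow(Function('a')(-131), -1)), Mul(f, Pow(C, -1))) = Add(Mul(15496, Pow(Mul(-11, Pow(Add(2, -131), -1)), -1)), Mul(-6781, Pow(-15499, -1))) = Add(Mul(15496, Pow(Mul(-11, Pow(-129, -1)), -1)), Mul(-6781, Rational(-1, 15499))) = Add(Mul(15496, Pow(Mul(-11, Rational(-1, 129)), -1)), Rational(6781, 15499)) = Add(Mul(15496, Pow(Rational(11, 129), -1)), Rational(6781, 15499)) = Add(Mul(15496, Rational(129, 11)), Rational(6781, 15499)) = Add(Rational(1998984, 11), Rational(6781, 15499)) = Rational(2816575237, 15499)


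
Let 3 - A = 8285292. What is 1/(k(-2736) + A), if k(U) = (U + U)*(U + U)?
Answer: 1/21657495 ≈ 4.6173e-8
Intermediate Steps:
A = -8285289 (A = 3 - 1*8285292 = 3 - 8285292 = -8285289)
k(U) = 4*U**2 (k(U) = (2*U)*(2*U) = 4*U**2)
1/(k(-2736) + A) = 1/(4*(-2736)**2 - 8285289) = 1/(4*7485696 - 8285289) = 1/(29942784 - 8285289) = 1/21657495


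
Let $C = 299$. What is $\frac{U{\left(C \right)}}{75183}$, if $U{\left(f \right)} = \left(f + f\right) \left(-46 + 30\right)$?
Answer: $- \frac{9568}{75183} \approx -0.12726$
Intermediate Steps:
$U{\left(f \right)} = - 32 f$ ($U{\left(f \right)} = 2 f \left(-16\right) = - 32 f$)
$\frac{U{\left(C \right)}}{75183} = \frac{\left(-32\right) 299}{75183} = \left(-9568\right) \frac{1}{75183} = - \frac{9568}{75183}$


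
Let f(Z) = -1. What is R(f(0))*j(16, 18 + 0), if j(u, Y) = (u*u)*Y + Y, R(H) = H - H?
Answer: 0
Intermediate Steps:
R(H) = 0
j(u, Y) = Y + Y*u**2 (j(u, Y) = u**2*Y + Y = Y*u**2 + Y = Y + Y*u**2)
R(f(0))*j(16, 18 + 0) = 0*((18 + 0)*(1 + 16**2)) = 0*(18*(1 + 256)) = 0*(18*257) = 0*4626 = 0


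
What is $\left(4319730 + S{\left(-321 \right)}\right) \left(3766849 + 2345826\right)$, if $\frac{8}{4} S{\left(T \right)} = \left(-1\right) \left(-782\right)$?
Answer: $26407495633675$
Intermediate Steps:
$S{\left(T \right)} = 391$ ($S{\left(T \right)} = \frac{\left(-1\right) \left(-782\right)}{2} = \frac{1}{2} \cdot 782 = 391$)
$\left(4319730 + S{\left(-321 \right)}\right) \left(3766849 + 2345826\right) = \left(4319730 + 391\right) \left(3766849 + 2345826\right) = 4320121 \cdot 6112675 = 26407495633675$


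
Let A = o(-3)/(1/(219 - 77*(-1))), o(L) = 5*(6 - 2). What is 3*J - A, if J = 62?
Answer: -5734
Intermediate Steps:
o(L) = 20 (o(L) = 5*4 = 20)
A = 5920 (A = 20/(1/(219 - 77*(-1))) = 20/(1/(219 + 77)) = 20/(1/296) = 20*296 = 5920)
3*J - A = 3*62 - 1*5920 = 186 - 5920 = -5734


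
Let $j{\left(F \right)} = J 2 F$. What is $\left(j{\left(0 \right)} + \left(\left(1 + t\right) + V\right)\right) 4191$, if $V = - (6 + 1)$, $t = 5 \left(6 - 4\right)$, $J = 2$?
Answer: $16764$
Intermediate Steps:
$t = 10$ ($t = 5 \cdot 2 = 10$)
$j{\left(F \right)} = 4 F$ ($j{\left(F \right)} = 2 \cdot 2 F = 4 F$)
$V = -7$ ($V = \left(-1\right) 7 = -7$)
$\left(j{\left(0 \right)} + \left(\left(1 + t\right) + V\right)\right) 4191 = \left(4 \cdot 0 + \left(\left(1 + 10\right) - 7\right)\right) 4191 = \left(0 + \left(11 - 7\right)\right) 4191 = \left(0 + 4\right) 4191 = 4 \cdot 4191 = 16764$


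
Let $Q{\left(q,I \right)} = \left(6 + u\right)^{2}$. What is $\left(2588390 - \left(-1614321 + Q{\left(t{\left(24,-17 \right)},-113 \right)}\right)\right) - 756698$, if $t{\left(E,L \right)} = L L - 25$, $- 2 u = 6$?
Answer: $3446004$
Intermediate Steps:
$u = -3$ ($u = \left(- \frac{1}{2}\right) 6 = -3$)
$t{\left(E,L \right)} = -25 + L^{2}$ ($t{\left(E,L \right)} = L^{2} - 25 = -25 + L^{2}$)
$Q{\left(q,I \right)} = 9$ ($Q{\left(q,I \right)} = \left(6 - 3\right)^{2} = 3^{2} = 9$)
$\left(2588390 - \left(-1614321 + Q{\left(t{\left(24,-17 \right)},-113 \right)}\right)\right) - 756698 = \left(2588390 + \left(1614321 - 9\right)\right) - 756698 = \left(2588390 + 1614312\right) - 756698 = 4202702 - 756698 = 3446004$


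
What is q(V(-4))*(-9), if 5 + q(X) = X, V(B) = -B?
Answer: 9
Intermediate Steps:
q(X) = -5 + X
q(V(-4))*(-9) = (-5 - 1*(-4))*(-9) = (-5 + 4)*(-9) = -1*(-9) = 9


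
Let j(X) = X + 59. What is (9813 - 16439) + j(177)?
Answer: -6390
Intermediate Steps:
j(X) = 59 + X
(9813 - 16439) + j(177) = (9813 - 16439) + (59 + 177) = -6626 + 236 = -6390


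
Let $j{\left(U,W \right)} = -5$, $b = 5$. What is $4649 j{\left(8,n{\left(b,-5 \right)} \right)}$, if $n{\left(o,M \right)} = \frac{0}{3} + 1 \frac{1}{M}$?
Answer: $-23245$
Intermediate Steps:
$n{\left(o,M \right)} = \frac{1}{M}$ ($n{\left(o,M \right)} = 0 \cdot \frac{1}{3} + \frac{1}{M} = 0 + \frac{1}{M} = \frac{1}{M}$)
$4649 j{\left(8,n{\left(b,-5 \right)} \right)} = 4649 \left(-5\right) = -23245$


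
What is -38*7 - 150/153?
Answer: -13616/51 ≈ -266.98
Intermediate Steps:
-38*7 - 150/153 = -266 - 150*1/153 = -266 - 50/51 = -13616/51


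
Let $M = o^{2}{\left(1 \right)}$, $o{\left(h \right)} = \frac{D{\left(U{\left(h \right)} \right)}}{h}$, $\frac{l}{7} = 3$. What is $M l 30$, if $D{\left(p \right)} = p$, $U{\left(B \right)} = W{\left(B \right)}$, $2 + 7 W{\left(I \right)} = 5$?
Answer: $\frac{810}{7} \approx 115.71$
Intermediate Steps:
$W{\left(I \right)} = \frac{3}{7}$ ($W{\left(I \right)} = - \frac{2}{7} + \frac{1}{7} \cdot 5 = - \frac{2}{7} + \frac{5}{7} = \frac{3}{7}$)
$U{\left(B \right)} = \frac{3}{7}$
$l = 21$ ($l = 7 \cdot 3 = 21$)
$o{\left(h \right)} = \frac{3}{7 h}$
$M = \frac{9}{49}$ ($M = \left(\frac{3}{7 \cdot 1}\right)^{2} = \left(\frac{3}{7} \cdot 1\right)^{2} = \left(\frac{3}{7}\right)^{2} = \frac{9}{49} \approx 0.18367$)
$M l 30 = \frac{9}{49} \cdot 21 \cdot 30 = \frac{27}{7} \cdot 30 = \frac{810}{7}$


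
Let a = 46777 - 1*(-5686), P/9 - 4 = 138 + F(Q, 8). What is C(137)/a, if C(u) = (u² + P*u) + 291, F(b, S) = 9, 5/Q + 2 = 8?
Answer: 205243/52463 ≈ 3.9121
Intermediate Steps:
Q = ⅚ (Q = 5/(-2 + 8) = 5/6 = 5*(⅙) = ⅚ ≈ 0.83333)
P = 1359 (P = 36 + 9*(138 + 9) = 36 + 9*147 = 36 + 1323 = 1359)
C(u) = 291 + u² + 1359*u (C(u) = (u² + 1359*u) + 291 = 291 + u² + 1359*u)
a = 52463 (a = 46777 + 5686 = 52463)
C(137)/a = (291 + 137² + 1359*137)/52463 = (291 + 18769 + 186183)*(1/52463) = 205243*(1/52463) = 205243/52463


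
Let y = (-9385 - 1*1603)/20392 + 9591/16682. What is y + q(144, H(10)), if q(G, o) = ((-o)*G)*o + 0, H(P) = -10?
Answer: -306160642234/21261209 ≈ -14400.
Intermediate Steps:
q(G, o) = -G*o² (q(G, o) = (-G*o)*o + 0 = -G*o² + 0 = -G*o²)
y = 767366/21261209 (y = (-9385 - 1603)*(1/20392) + 9591*(1/16682) = -10988*1/20392 + 9591/16682 = -2747/5098 + 9591/16682 = 767366/21261209 ≈ 0.036092)
y + q(144, H(10)) = 767366/21261209 - 1*144*(-10)² = 767366/21261209 - 1*144*100 = 767366/21261209 - 14400 = -306160642234/21261209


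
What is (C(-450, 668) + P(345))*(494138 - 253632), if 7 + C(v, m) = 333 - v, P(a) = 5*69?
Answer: 269607226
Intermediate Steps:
P(a) = 345
C(v, m) = 326 - v (C(v, m) = -7 + (333 - v) = 326 - v)
(C(-450, 668) + P(345))*(494138 - 253632) = ((326 - 1*(-450)) + 345)*(494138 - 253632) = ((326 + 450) + 345)*240506 = (776 + 345)*240506 = 1121*240506 = 269607226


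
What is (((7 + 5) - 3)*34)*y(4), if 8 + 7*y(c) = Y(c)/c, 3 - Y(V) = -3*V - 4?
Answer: -1989/14 ≈ -142.07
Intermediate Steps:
Y(V) = 7 + 3*V (Y(V) = 3 - (-3*V - 4) = 3 - (-4 - 3*V) = 3 + (4 + 3*V) = 7 + 3*V)
y(c) = -8/7 + (7 + 3*c)/(7*c) (y(c) = -8/7 + ((7 + 3*c)/c)/7 = -8/7 + (7 + 3*c)/(7*c))
(((7 + 5) - 3)*34)*y(4) = (((7 + 5) - 3)*34)*(-5/7 + 1/4) = ((12 - 3)*34)*(-5/7 + ¼) = (9*34)*(-13/28) = 306*(-13/28) = -1989/14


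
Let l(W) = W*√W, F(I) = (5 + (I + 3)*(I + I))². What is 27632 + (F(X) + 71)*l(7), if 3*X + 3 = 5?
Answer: 27632 + 95704*√7/81 ≈ 30758.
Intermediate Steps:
X = ⅔ (X = -1 + (⅓)*5 = -1 + 5/3 = ⅔ ≈ 0.66667)
F(I) = (5 + 2*I*(3 + I))² (F(I) = (5 + (3 + I)*(2*I))² = (5 + 2*I*(3 + I))²)
l(W) = W^(3/2)
27632 + (F(X) + 71)*l(7) = 27632 + ((5 + 2*(⅔)² + 6*(⅔))² + 71)*7^(3/2) = 27632 + ((5 + 2*(4/9) + 4)² + 71)*(7*√7) = 27632 + ((5 + 8/9 + 4)² + 71)*(7*√7) = 27632 + ((89/9)² + 71)*(7*√7) = 27632 + (7921/81 + 71)*(7*√7) = 27632 + 13672*(7*√7)/81 = 27632 + 95704*√7/81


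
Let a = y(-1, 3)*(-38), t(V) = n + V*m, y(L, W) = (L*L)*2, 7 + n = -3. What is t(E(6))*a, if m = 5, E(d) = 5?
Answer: -1140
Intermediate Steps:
n = -10 (n = -7 - 3 = -10)
y(L, W) = 2*L² (y(L, W) = L²*2 = 2*L²)
t(V) = -10 + 5*V (t(V) = -10 + V*5 = -10 + 5*V)
a = -76 (a = (2*(-1)²)*(-38) = (2*1)*(-38) = 2*(-38) = -76)
t(E(6))*a = (-10 + 5*5)*(-76) = (-10 + 25)*(-76) = 15*(-76) = -1140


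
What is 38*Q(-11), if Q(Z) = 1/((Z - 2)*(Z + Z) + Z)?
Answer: 38/275 ≈ 0.13818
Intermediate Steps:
Q(Z) = 1/(Z + 2*Z*(-2 + Z)) (Q(Z) = 1/((-2 + Z)*(2*Z) + Z) = 1/(2*Z*(-2 + Z) + Z) = 1/(Z + 2*Z*(-2 + Z)))
38*Q(-11) = 38*(1/((-11)*(-3 + 2*(-11)))) = 38*(-1/(11*(-3 - 22))) = 38*(-1/11/(-25)) = 38*(-1/11*(-1/25)) = 38*(1/275) = 38/275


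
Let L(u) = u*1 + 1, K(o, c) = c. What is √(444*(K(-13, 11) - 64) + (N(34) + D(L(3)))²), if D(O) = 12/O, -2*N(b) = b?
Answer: 2*I*√5834 ≈ 152.76*I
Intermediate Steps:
N(b) = -b/2
L(u) = 1 + u (L(u) = u + 1 = 1 + u)
√(444*(K(-13, 11) - 64) + (N(34) + D(L(3)))²) = √(444*(11 - 64) + (-½*34 + 12/(1 + 3))²) = √(444*(-53) + (-17 + 12/4)²) = √(-23532 + (-17 + 12*(¼))²) = √(-23532 + (-17 + 3)²) = √(-23532 + (-14)²) = √(-23532 + 196) = √(-23336) = 2*I*√5834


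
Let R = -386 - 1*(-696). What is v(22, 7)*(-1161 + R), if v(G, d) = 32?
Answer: -27232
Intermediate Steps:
R = 310 (R = -386 + 696 = 310)
v(22, 7)*(-1161 + R) = 32*(-1161 + 310) = 32*(-851) = -27232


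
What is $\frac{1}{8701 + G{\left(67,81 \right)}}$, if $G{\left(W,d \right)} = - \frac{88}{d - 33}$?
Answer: $\frac{6}{52195} \approx 0.00011495$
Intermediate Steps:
$G{\left(W,d \right)} = - \frac{88}{-33 + d}$
$\frac{1}{8701 + G{\left(67,81 \right)}} = \frac{1}{8701 - \frac{88}{-33 + 81}} = \frac{1}{8701 - \frac{88}{48}} = \frac{1}{8701 - \frac{11}{6}} = \frac{1}{\frac{52195}{6}} = \frac{6}{52195}$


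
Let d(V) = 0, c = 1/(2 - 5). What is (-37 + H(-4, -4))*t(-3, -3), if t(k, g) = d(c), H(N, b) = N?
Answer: 0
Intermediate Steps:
c = -⅓ (c = 1/(-3) = -⅓ ≈ -0.33333)
t(k, g) = 0
(-37 + H(-4, -4))*t(-3, -3) = (-37 - 4)*0 = -41*0 = 0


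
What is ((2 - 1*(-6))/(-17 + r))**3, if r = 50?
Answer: 512/35937 ≈ 0.014247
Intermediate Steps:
((2 - 1*(-6))/(-17 + r))**3 = ((2 - 1*(-6))/(-17 + 50))**3 = ((2 + 6)/33)**3 = (8*(1/33))**3 = (8/33)**3 = 512/35937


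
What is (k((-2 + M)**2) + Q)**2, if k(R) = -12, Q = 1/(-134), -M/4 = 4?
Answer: 2588881/17956 ≈ 144.18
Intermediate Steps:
M = -16 (M = -4*4 = -16)
Q = -1/134 ≈ -0.0074627
(k((-2 + M)**2) + Q)**2 = (-12 - 1/134)**2 = (-1609/134)**2 = 2588881/17956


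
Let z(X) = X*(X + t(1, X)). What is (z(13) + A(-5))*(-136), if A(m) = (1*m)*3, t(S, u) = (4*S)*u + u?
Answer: -135864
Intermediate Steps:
t(S, u) = u + 4*S*u (t(S, u) = 4*S*u + u = u + 4*S*u)
A(m) = 3*m (A(m) = m*3 = 3*m)
z(X) = 6*X² (z(X) = X*(X + X*(1 + 4*1)) = X*(X + X*(1 + 4)) = X*(X + X*5) = X*(X + 5*X) = X*(6*X) = 6*X²)
(z(13) + A(-5))*(-136) = (6*13² + 3*(-5))*(-136) = (6*169 - 15)*(-136) = (1014 - 15)*(-136) = 999*(-136) = -135864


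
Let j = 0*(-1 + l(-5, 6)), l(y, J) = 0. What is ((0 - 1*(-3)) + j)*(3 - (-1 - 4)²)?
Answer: -66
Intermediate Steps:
j = 0 (j = 0*(-1 + 0) = 0*(-1) = 0)
((0 - 1*(-3)) + j)*(3 - (-1 - 4)²) = ((0 - 1*(-3)) + 0)*(3 - (-1 - 4)²) = ((0 + 3) + 0)*(3 - 1*(-5)²) = (3 + 0)*(3 - 1*25) = 3*(3 - 25) = 3*(-22) = -66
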